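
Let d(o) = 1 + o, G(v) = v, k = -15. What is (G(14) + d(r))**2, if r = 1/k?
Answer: 50176/225 ≈ 223.00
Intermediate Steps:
r = -1/15 (r = 1/(-15) = -1/15 ≈ -0.066667)
(G(14) + d(r))**2 = (14 + (1 - 1/15))**2 = (14 + 14/15)**2 = (224/15)**2 = 50176/225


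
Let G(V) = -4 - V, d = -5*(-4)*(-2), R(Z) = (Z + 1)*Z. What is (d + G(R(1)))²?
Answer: 2116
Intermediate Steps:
R(Z) = Z*(1 + Z) (R(Z) = (1 + Z)*Z = Z*(1 + Z))
d = -40 (d = 20*(-2) = -40)
(d + G(R(1)))² = (-40 + (-4 - (1 + 1)))² = (-40 + (-4 - 2))² = (-40 - 6)² = (-46)² = 2116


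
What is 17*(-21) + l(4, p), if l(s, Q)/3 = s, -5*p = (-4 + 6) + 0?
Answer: -345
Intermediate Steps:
p = -⅖ (p = -((-4 + 6) + 0)/5 = -(2 + 0)/5 = -⅕*2 = -⅖ ≈ -0.40000)
l(s, Q) = 3*s
17*(-21) + l(4, p) = 17*(-21) + 3*4 = -357 + 12 = -345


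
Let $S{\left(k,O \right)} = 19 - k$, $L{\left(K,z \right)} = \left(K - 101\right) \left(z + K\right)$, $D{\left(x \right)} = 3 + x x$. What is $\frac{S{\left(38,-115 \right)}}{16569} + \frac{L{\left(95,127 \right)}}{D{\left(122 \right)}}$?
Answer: $- \frac{22352761}{246662703} \approx -0.090621$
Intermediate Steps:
$D{\left(x \right)} = 3 + x^{2}$
$L{\left(K,z \right)} = \left(-101 + K\right) \left(K + z\right)$
$\frac{S{\left(38,-115 \right)}}{16569} + \frac{L{\left(95,127 \right)}}{D{\left(122 \right)}} = \frac{19 - 38}{16569} + \frac{95^{2} - 9595 - 12827 + 95 \cdot 127}{3 + 122^{2}} = \left(19 - 38\right) \frac{1}{16569} + \frac{9025 - 9595 - 12827 + 12065}{3 + 14884} = \left(-19\right) \frac{1}{16569} - \frac{1332}{14887} = - \frac{19}{16569} - \frac{1332}{14887} = - \frac{22352761}{246662703}$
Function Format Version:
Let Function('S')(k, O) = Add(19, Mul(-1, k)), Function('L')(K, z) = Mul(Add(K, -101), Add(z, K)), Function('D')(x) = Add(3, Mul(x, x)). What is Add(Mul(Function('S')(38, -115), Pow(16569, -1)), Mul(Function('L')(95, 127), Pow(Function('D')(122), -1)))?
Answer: Rational(-22352761, 246662703) ≈ -0.090621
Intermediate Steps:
Function('D')(x) = Add(3, Pow(x, 2))
Function('L')(K, z) = Mul(Add(-101, K), Add(K, z))
Add(Mul(Function('S')(38, -115), Pow(16569, -1)), Mul(Function('L')(95, 127), Pow(Function('D')(122), -1))) = Add(Mul(Add(19, Mul(-1, 38)), Pow(16569, -1)), Mul(Add(Pow(95, 2), Mul(-101, 95), Mul(-101, 127), Mul(95, 127)), Pow(Add(3, Pow(122, 2)), -1))) = Add(Mul(Add(19, -38), Rational(1, 16569)), Mul(Add(9025, -9595, -12827, 12065), Pow(Add(3, 14884), -1))) = Add(Mul(-19, Rational(1, 16569)), Mul(-1332, Pow(14887, -1))) = Add(Rational(-19, 16569), Mul(-1332, Rational(1, 14887))) = Add(Rational(-19, 16569), Rational(-1332, 14887)) = Rational(-22352761, 246662703)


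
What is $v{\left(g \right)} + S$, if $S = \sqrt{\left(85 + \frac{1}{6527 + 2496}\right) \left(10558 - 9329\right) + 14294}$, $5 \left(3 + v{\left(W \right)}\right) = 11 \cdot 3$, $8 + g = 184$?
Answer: $\frac{18}{5} + \frac{\sqrt{9668719138778}}{9023} \approx 348.21$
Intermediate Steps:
$g = 176$ ($g = -8 + 184 = 176$)
$v{\left(W \right)} = \frac{18}{5}$ ($v{\left(W \right)} = -3 + \frac{11 \cdot 3}{5} = -3 + \frac{1}{5} \cdot 33 = -3 + \frac{33}{5} = \frac{18}{5}$)
$S = \frac{\sqrt{9668719138778}}{9023}$ ($S = \sqrt{\left(85 + \frac{1}{9023}\right) 1229 + 14294} = \sqrt{\frac{766956}{9023} \cdot 1229 + 14294} = \sqrt{\frac{942588924}{9023} + 14294} = \sqrt{\frac{1071563686}{9023}} = \frac{\sqrt{9668719138778}}{9023} \approx 344.61$)
$v{\left(g \right)} + S = \frac{18}{5} + \frac{\sqrt{9668719138778}}{9023}$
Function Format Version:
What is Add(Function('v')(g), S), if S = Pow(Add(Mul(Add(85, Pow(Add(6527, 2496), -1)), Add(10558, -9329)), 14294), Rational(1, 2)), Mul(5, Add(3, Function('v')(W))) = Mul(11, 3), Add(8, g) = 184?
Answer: Add(Rational(18, 5), Mul(Rational(1, 9023), Pow(9668719138778, Rational(1, 2)))) ≈ 348.21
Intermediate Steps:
g = 176 (g = Add(-8, 184) = 176)
Function('v')(W) = Rational(18, 5) (Function('v')(W) = Add(-3, Mul(Rational(1, 5), Mul(11, 3))) = Add(-3, Mul(Rational(1, 5), 33)) = Add(-3, Rational(33, 5)) = Rational(18, 5))
S = Mul(Rational(1, 9023), Pow(9668719138778, Rational(1, 2))) (S = Pow(Add(Mul(Add(85, Pow(9023, -1)), 1229), 14294), Rational(1, 2)) = Pow(Add(Mul(Add(85, Rational(1, 9023)), 1229), 14294), Rational(1, 2)) = Pow(Add(Mul(Rational(766956, 9023), 1229), 14294), Rational(1, 2)) = Pow(Add(Rational(942588924, 9023), 14294), Rational(1, 2)) = Pow(Rational(1071563686, 9023), Rational(1, 2)) = Mul(Rational(1, 9023), Pow(9668719138778, Rational(1, 2))) ≈ 344.61)
Add(Function('v')(g), S) = Add(Rational(18, 5), Mul(Rational(1, 9023), Pow(9668719138778, Rational(1, 2))))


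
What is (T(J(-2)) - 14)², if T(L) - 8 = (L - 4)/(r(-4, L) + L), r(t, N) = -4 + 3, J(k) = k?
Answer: 16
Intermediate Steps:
r(t, N) = -1
T(L) = 8 + (-4 + L)/(-1 + L) (T(L) = 8 + (L - 4)/(-1 + L) = 8 + (-4 + L)/(-1 + L))
(T(J(-2)) - 14)² = (3*(-4 + 3*(-2))/(-1 - 2) - 14)² = (3*(-4 - 6)/(-3) - 14)² = (3*(-⅓)*(-10) - 14)² = (10 - 14)² = (-4)² = 16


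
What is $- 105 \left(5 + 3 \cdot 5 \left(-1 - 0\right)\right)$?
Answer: $1050$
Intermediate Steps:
$- 105 \left(5 + 3 \cdot 5 \left(-1 - 0\right)\right) = - 105 \left(5 + 15 \left(-1 + 0\right)\right) = - 105 \left(5 + 15 \left(-1\right)\right) = - 105 \left(5 - 15\right) = \left(-105\right) \left(-10\right) = 1050$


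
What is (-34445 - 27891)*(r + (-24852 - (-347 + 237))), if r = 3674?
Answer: 1313294848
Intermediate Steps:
(-34445 - 27891)*(r + (-24852 - (-347 + 237))) = (-34445 - 27891)*(3674 + (-24852 - (-347 + 237))) = -62336*(3674 + (-24852 - 1*(-110))) = -62336*(3674 + (-24852 + 110)) = -62336*(3674 - 24742) = -62336*(-21068) = 1313294848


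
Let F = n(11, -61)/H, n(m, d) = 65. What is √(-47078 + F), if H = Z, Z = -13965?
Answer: I*√7494865419/399 ≈ 216.97*I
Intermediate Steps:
H = -13965
F = -13/2793 (F = 65/(-13965) = 65*(-1/13965) = -13/2793 ≈ -0.0046545)
√(-47078 + F) = √(-47078 - 13/2793) = √(-131488867/2793) = I*√7494865419/399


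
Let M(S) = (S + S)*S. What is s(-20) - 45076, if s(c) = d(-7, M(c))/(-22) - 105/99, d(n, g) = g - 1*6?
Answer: -1488734/33 ≈ -45113.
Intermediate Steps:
M(S) = 2*S**2 (M(S) = (2*S)*S = 2*S**2)
d(n, g) = -6 + g (d(n, g) = g - 6 = -6 + g)
s(c) = -26/33 - c**2/11 (s(c) = (-6 + 2*c**2)/(-22) - 105/99 = (-6 + 2*c**2)*(-1/22) - 105*1/99 = (3/11 - c**2/11) - 35/33 = -26/33 - c**2/11)
s(-20) - 45076 = (-26/33 - 1/11*(-20)**2) - 45076 = (-26/33 - 1/11*400) - 45076 = (-26/33 - 400/11) - 45076 = -1226/33 - 45076 = -1488734/33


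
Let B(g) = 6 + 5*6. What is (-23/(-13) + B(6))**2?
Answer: 241081/169 ≈ 1426.5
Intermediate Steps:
B(g) = 36 (B(g) = 6 + 30 = 36)
(-23/(-13) + B(6))**2 = (-23/(-13) + 36)**2 = (-23*(-1/13) + 36)**2 = (23/13 + 36)**2 = (491/13)**2 = 241081/169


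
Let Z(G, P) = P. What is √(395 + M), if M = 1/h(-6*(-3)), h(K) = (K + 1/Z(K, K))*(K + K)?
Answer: √6675526/130 ≈ 19.875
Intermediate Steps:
h(K) = 2*K*(K + 1/K) (h(K) = (K + 1/K)*(K + K) = (K + 1/K)*(2*K) = 2*K*(K + 1/K))
M = 1/650 (M = 1/(2 + 2*(-6*(-3))²) = 1/(2 + 2*18²) = 1/(2 + 2*324) = 1/(2 + 648) = 1/650 ≈ 0.0015385)
√(395 + M) = √(395 + 1/650) = √(256751/650) = √6675526/130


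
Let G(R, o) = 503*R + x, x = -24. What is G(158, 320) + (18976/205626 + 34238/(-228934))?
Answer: 935022197068099/11768695671 ≈ 79450.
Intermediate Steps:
G(R, o) = -24 + 503*R (G(R, o) = 503*R - 24 = -24 + 503*R)
G(158, 320) + (18976/205626 + 34238/(-228934)) = (-24 + 503*158) + (18976/205626 + 34238/(-228934)) = (-24 + 79474) + (18976*(1/205626) + 34238*(-1/228934)) = 79450 + (9488/102813 - 17119/114467) = 79450 - 673992851/11768695671 = 935022197068099/11768695671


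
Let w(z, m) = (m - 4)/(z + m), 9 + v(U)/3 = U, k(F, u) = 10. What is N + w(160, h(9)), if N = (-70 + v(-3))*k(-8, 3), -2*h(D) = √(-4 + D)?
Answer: -21708253/20479 - 328*√5/102395 ≈ -1060.0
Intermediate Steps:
v(U) = -27 + 3*U
h(D) = -√(-4 + D)/2
w(z, m) = (-4 + m)/(m + z)
N = -1060 (N = (-70 + (-27 + 3*(-3)))*10 = (-70 + (-27 - 9))*10 = (-70 - 36)*10 = -106*10 = -1060)
N + w(160, h(9)) = -1060 + (-4 - √(-4 + 9)/2)/(-√(-4 + 9)/2 + 160) = -1060 + (-4 - √5/2)/(-√5/2 + 160) = -1060 + (-4 - √5/2)/(160 - √5/2)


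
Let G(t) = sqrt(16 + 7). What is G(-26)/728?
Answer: sqrt(23)/728 ≈ 0.0065877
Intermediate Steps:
G(t) = sqrt(23)
G(-26)/728 = sqrt(23)/728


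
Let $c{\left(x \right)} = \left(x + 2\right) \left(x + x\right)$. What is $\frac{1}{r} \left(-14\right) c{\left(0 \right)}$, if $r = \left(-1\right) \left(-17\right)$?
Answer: $0$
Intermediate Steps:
$r = 17$
$c{\left(x \right)} = 2 x \left(2 + x\right)$ ($c{\left(x \right)} = \left(2 + x\right) 2 x = 2 x \left(2 + x\right)$)
$\frac{1}{r} \left(-14\right) c{\left(0 \right)} = \frac{1}{17} \left(-14\right) 2 \cdot 0 \left(2 + 0\right) = \frac{1}{17} \left(-14\right) 2 \cdot 0 \cdot 2 = \left(- \frac{14}{17}\right) 0 = 0$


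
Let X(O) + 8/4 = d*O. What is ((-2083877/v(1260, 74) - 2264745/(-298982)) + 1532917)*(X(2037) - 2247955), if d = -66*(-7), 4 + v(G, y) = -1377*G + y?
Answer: -259790462984169791654958/129679705225 ≈ -2.0033e+12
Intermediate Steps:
v(G, y) = -4 + y - 1377*G (v(G, y) = -4 + (-1377*G + y) = -4 + (y - 1377*G) = -4 + y - 1377*G)
d = 462
X(O) = -2 + 462*O
((-2083877/v(1260, 74) - 2264745/(-298982)) + 1532917)*(X(2037) - 2247955) = ((-2083877/(-4 + 74 - 1377*1260) - 2264745/(-298982)) + 1532917)*((-2 + 462*2037) - 2247955) = ((-2083877/(-4 + 74 - 1735020) - 2264745*(-1/298982)) + 1532917)*((-2 + 941094) - 2247955) = ((-2083877/(-1734950) + 2264745/298982) + 1532917)*(941092 - 2247955) = ((-2083877*(-1/1734950) + 2264745/298982) + 1532917)*(-1306863) = ((2083877/1734950 + 2264745/298982) + 1532917)*(-1306863) = (1138065262741/129679705225 + 1532917)*(-1306863) = (198789362759654066/129679705225)*(-1306863) = -259790462984169791654958/129679705225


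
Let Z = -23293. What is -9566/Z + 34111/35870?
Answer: 1137679943/835519910 ≈ 1.3616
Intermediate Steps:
-9566/Z + 34111/35870 = -9566/(-23293) + 34111/35870 = -9566*(-1/23293) + 34111*(1/35870) = 9566/23293 + 34111/35870 = 1137679943/835519910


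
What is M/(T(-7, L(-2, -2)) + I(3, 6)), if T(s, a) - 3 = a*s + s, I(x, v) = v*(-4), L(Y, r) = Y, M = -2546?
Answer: 1273/7 ≈ 181.86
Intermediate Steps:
I(x, v) = -4*v
T(s, a) = 3 + s + a*s (T(s, a) = 3 + (a*s + s) = 3 + (s + a*s) = 3 + s + a*s)
M/(T(-7, L(-2, -2)) + I(3, 6)) = -2546/((3 - 7 - 2*(-7)) - 4*6) = -2546/((3 - 7 + 14) - 24) = -2546/(10 - 24) = -2546/(-14) = -2546*(-1/14) = 1273/7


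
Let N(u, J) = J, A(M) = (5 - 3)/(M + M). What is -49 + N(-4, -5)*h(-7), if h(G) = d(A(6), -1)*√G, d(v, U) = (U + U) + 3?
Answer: -49 - 5*I*√7 ≈ -49.0 - 13.229*I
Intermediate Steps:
A(M) = 1/M (A(M) = 2/((2*M)) = 2*(1/(2*M)) = 1/M)
d(v, U) = 3 + 2*U (d(v, U) = 2*U + 3 = 3 + 2*U)
h(G) = √G (h(G) = (3 + 2*(-1))*√G = (3 - 2)*√G = 1*√G = √G)
-49 + N(-4, -5)*h(-7) = -49 - 5*I*√7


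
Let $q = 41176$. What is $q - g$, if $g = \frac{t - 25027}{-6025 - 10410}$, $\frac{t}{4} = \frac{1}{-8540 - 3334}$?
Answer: $\frac{211451733601}{5135505} \approx 41175.0$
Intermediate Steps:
$t = - \frac{2}{5937}$ ($t = \frac{4}{-8540 - 3334} = \frac{4}{-11874} = 4 \left(- \frac{1}{11874}\right) = - \frac{2}{5937} \approx -0.00033687$)
$g = \frac{7820279}{5135505}$ ($g = \frac{- \frac{2}{5937} - 25027}{-6025 - 10410} = - \frac{148585301}{5937 \left(-16435\right)} = \left(- \frac{148585301}{5937}\right) \left(- \frac{1}{16435}\right) = \frac{7820279}{5135505} \approx 1.5228$)
$q - g = 41176 - \frac{7820279}{5135505} = \frac{211451733601}{5135505}$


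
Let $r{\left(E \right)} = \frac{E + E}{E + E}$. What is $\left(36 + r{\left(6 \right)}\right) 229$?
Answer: $8473$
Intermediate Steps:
$r{\left(E \right)} = 1$ ($r{\left(E \right)} = \frac{2 E}{2 E} = 2 E \frac{1}{2 E} = 1$)
$\left(36 + r{\left(6 \right)}\right) 229 = \left(36 + 1\right) 229 = 37 \cdot 229 = 8473$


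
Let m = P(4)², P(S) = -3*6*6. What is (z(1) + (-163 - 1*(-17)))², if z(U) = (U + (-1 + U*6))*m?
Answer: 4877346244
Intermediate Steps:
P(S) = -108 (P(S) = -18*6 = -108)
m = 11664 (m = (-108)² = 11664)
z(U) = -11664 + 81648*U (z(U) = (U + (-1 + U*6))*11664 = (U + (-1 + 6*U))*11664 = (-1 + 7*U)*11664 = -11664 + 81648*U)
(z(1) + (-163 - 1*(-17)))² = ((-11664 + 81648*1) + (-163 - 1*(-17)))² = ((-11664 + 81648) + (-163 + 17))² = (69984 - 146)² = 69838² = 4877346244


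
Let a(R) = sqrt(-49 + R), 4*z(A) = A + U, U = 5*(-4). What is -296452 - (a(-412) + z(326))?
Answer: -593057/2 - I*sqrt(461) ≈ -2.9653e+5 - 21.471*I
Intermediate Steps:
U = -20
z(A) = -5 + A/4 (z(A) = (A - 20)/4 = (-20 + A)/4 = -5 + A/4)
-296452 - (a(-412) + z(326)) = -296452 - (sqrt(-49 - 412) + (-5 + (1/4)*326)) = -296452 - (sqrt(-461) + (-5 + 163/2)) = -296452 - (I*sqrt(461) + 153/2) = -296452 - (153/2 + I*sqrt(461)) = -296452 + (-153/2 - I*sqrt(461)) = -593057/2 - I*sqrt(461)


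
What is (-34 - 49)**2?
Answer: 6889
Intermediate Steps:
(-34 - 49)**2 = (-83)**2 = 6889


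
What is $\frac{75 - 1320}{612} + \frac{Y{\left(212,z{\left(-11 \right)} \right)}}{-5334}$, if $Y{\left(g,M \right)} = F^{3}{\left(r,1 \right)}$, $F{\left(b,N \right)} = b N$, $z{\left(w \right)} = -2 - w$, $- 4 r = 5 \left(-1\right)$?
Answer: $- \frac{3936015}{1934464} \approx -2.0347$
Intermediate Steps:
$r = \frac{5}{4}$ ($r = - \frac{5 \left(-1\right)}{4} = \left(- \frac{1}{4}\right) \left(-5\right) = \frac{5}{4} \approx 1.25$)
$F{\left(b,N \right)} = N b$
$Y{\left(g,M \right)} = \frac{125}{64}$ ($Y{\left(g,M \right)} = \left(1 \cdot \frac{5}{4}\right)^{3} = \left(\frac{5}{4}\right)^{3} = \frac{125}{64}$)
$\frac{75 - 1320}{612} + \frac{Y{\left(212,z{\left(-11 \right)} \right)}}{-5334} = \frac{75 - 1320}{612} + \frac{125}{64 \left(-5334\right)} = \left(75 - 1320\right) \frac{1}{612} + \frac{125}{64} \left(- \frac{1}{5334}\right) = \left(-1245\right) \frac{1}{612} - \frac{125}{341376} = - \frac{415}{204} - \frac{125}{341376} = - \frac{3936015}{1934464}$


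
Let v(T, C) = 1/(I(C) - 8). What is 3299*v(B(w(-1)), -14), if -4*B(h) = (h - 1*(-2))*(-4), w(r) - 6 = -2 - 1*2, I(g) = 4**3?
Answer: 3299/56 ≈ 58.911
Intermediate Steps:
I(g) = 64
w(r) = 2 (w(r) = 6 + (-2 - 1*2) = 6 + (-2 - 2) = 6 - 4 = 2)
B(h) = 2 + h (B(h) = -(h - 1*(-2))*(-4)/4 = -(h + 2)*(-4)/4 = -(2 + h)*(-4)/4 = -(-8 - 4*h)/4 = 2 + h)
v(T, C) = 1/56 (v(T, C) = 1/(64 - 8) = 1/56)
3299*v(B(w(-1)), -14) = 3299*(1/56) = 3299/56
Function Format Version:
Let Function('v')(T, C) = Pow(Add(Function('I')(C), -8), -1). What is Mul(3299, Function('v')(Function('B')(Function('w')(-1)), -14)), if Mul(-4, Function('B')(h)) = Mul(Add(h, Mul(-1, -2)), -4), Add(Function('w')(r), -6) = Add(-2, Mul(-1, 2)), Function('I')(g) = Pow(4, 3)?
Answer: Rational(3299, 56) ≈ 58.911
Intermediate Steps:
Function('I')(g) = 64
Function('w')(r) = 2 (Function('w')(r) = Add(6, Add(-2, Mul(-1, 2))) = Add(6, Add(-2, -2)) = Add(6, -4) = 2)
Function('B')(h) = Add(2, h) (Function('B')(h) = Mul(Rational(-1, 4), Mul(Add(h, Mul(-1, -2)), -4)) = Mul(Rational(-1, 4), Mul(Add(h, 2), -4)) = Mul(Rational(-1, 4), Mul(Add(2, h), -4)) = Mul(Rational(-1, 4), Add(-8, Mul(-4, h))) = Add(2, h))
Function('v')(T, C) = Rational(1, 56) (Function('v')(T, C) = Pow(Add(64, -8), -1) = Pow(56, -1) = Rational(1, 56))
Mul(3299, Function('v')(Function('B')(Function('w')(-1)), -14)) = Mul(3299, Rational(1, 56)) = Rational(3299, 56)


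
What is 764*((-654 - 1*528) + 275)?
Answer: -692948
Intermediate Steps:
764*((-654 - 1*528) + 275) = 764*((-654 - 528) + 275) = 764*(-1182 + 275) = 764*(-907) = -692948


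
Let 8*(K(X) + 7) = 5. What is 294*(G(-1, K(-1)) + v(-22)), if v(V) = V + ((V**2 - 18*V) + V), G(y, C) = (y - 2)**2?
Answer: 248430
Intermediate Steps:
K(X) = -51/8 (K(X) = -7 + (1/8)*5 = -7 + 5/8 = -51/8)
G(y, C) = (-2 + y)**2
v(V) = V**2 - 16*V (v(V) = V + (V**2 - 17*V) = V**2 - 16*V)
294*(G(-1, K(-1)) + v(-22)) = 294*((-2 - 1)**2 - 22*(-16 - 22)) = 294*((-3)**2 - 22*(-38)) = 294*(9 + 836) = 294*845 = 248430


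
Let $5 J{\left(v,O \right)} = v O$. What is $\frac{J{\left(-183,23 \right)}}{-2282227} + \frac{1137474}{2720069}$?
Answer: $\frac{12991318143411}{31039074568315} \approx 0.41855$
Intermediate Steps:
$J{\left(v,O \right)} = \frac{O v}{5}$ ($J{\left(v,O \right)} = \frac{v O}{5} = \frac{O v}{5}$)
$\frac{J{\left(-183,23 \right)}}{-2282227} + \frac{1137474}{2720069} = \frac{\frac{1}{5} \cdot 23 \left(-183\right)}{-2282227} + \frac{1137474}{2720069} = \left(- \frac{4209}{5}\right) \left(- \frac{1}{2282227}\right) + 1137474 \cdot \frac{1}{2720069} = \frac{4209}{11411135} + \frac{1137474}{2720069} = \frac{12991318143411}{31039074568315}$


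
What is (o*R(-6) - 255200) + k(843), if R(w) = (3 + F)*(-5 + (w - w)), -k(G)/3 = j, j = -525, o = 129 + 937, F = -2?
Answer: -258955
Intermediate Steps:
o = 1066
k(G) = 1575 (k(G) = -3*(-525) = 1575)
R(w) = -5 (R(w) = (3 - 2)*(-5 + (w - w)) = 1*(-5 + 0) = 1*(-5) = -5)
(o*R(-6) - 255200) + k(843) = (1066*(-5) - 255200) + 1575 = (-5330 - 255200) + 1575 = -260530 + 1575 = -258955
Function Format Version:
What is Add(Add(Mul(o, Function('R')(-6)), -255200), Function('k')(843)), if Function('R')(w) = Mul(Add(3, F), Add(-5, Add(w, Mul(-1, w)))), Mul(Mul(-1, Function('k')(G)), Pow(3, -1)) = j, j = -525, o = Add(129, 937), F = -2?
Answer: -258955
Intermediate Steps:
o = 1066
Function('k')(G) = 1575 (Function('k')(G) = Mul(-3, -525) = 1575)
Function('R')(w) = -5 (Function('R')(w) = Mul(Add(3, -2), Add(-5, Add(w, Mul(-1, w)))) = Mul(1, Add(-5, 0)) = Mul(1, -5) = -5)
Add(Add(Mul(o, Function('R')(-6)), -255200), Function('k')(843)) = Add(Add(Mul(1066, -5), -255200), 1575) = Add(Add(-5330, -255200), 1575) = Add(-260530, 1575) = -258955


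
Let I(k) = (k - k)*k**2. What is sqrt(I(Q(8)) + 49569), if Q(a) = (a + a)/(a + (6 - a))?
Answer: sqrt(49569) ≈ 222.64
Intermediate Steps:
Q(a) = a/3 (Q(a) = (2*a)/6 = (2*a)*(1/6) = a/3)
I(k) = 0 (I(k) = 0*k**2 = 0)
sqrt(I(Q(8)) + 49569) = sqrt(0 + 49569) = sqrt(49569)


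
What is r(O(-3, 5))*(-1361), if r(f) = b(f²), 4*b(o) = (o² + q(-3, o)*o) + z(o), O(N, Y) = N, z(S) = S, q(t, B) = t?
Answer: -85743/4 ≈ -21436.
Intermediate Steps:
b(o) = -o/2 + o²/4 (b(o) = ((o² - 3*o) + o)/4 = (o² - 2*o)/4 = -o/2 + o²/4)
r(f) = f²*(-2 + f²)/4
r(O(-3, 5))*(-1361) = ((¼)*(-3)²*(-2 + (-3)²))*(-1361) = ((¼)*9*(-2 + 9))*(-1361) = ((¼)*9*7)*(-1361) = (63/4)*(-1361) = -85743/4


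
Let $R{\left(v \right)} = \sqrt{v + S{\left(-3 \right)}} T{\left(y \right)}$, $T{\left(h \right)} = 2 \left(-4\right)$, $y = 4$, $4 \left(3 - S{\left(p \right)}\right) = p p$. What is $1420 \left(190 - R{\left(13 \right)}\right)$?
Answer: $269800 + 5680 \sqrt{55} \approx 3.1192 \cdot 10^{5}$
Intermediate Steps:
$S{\left(p \right)} = 3 - \frac{p^{2}}{4}$ ($S{\left(p \right)} = 3 - \frac{p p}{4} = 3 - \frac{p^{2}}{4}$)
$T{\left(h \right)} = -8$
$R{\left(v \right)} = - 8 \sqrt{\frac{3}{4} + v}$ ($R{\left(v \right)} = \sqrt{v + \left(3 - \frac{\left(-3\right)^{2}}{4}\right)} \left(-8\right) = \sqrt{v + \left(3 - \frac{9}{4}\right)} \left(-8\right) = \sqrt{v + \frac{3}{4}} \left(-8\right) = \sqrt{\frac{3}{4} + v} \left(-8\right) = - 8 \sqrt{\frac{3}{4} + v}$)
$1420 \left(190 - R{\left(13 \right)}\right) = 1420 \left(190 - - 4 \sqrt{3 + 4 \cdot 13}\right) = 1420 \left(190 - - 4 \sqrt{3 + 52}\right) = 1420 \left(190 - - 4 \sqrt{55}\right) = 1420 \left(190 + 4 \sqrt{55}\right) = 269800 + 5680 \sqrt{55}$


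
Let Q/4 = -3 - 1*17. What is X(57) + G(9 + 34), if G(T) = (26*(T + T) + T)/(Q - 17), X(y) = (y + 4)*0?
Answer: -2279/97 ≈ -23.495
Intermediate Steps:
Q = -80 (Q = 4*(-3 - 1*17) = 4*(-3 - 17) = 4*(-20) = -80)
X(y) = 0 (X(y) = (4 + y)*0 = 0)
G(T) = -53*T/97 (G(T) = (26*(T + T) + T)/(-80 - 17) = (26*(2*T) + T)/(-97) = (52*T + T)*(-1/97) = (53*T)*(-1/97) = -53*T/97)
X(57) + G(9 + 34) = 0 - 53*(9 + 34)/97 = 0 - 53/97*43 = 0 - 2279/97 = -2279/97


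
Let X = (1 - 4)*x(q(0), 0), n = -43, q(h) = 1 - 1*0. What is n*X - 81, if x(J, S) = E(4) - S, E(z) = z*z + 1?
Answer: 2112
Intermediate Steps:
E(z) = 1 + z² (E(z) = z² + 1 = 1 + z²)
q(h) = 1 (q(h) = 1 + 0 = 1)
x(J, S) = 17 - S (x(J, S) = (1 + 4²) - S = (1 + 16) - S = 17 - S)
X = -51 (X = (1 - 4)*(17 - 1*0) = -3*(17 + 0) = -3*17 = -51)
n*X - 81 = -43*(-51) - 81 = 2193 - 81 = 2112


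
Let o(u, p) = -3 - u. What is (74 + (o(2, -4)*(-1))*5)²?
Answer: 9801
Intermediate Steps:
(74 + (o(2, -4)*(-1))*5)² = (74 + ((-3 - 1*2)*(-1))*5)² = (74 + ((-3 - 2)*(-1))*5)² = (74 - 5*(-1)*5)² = (74 + 5*5)² = (74 + 25)² = 99² = 9801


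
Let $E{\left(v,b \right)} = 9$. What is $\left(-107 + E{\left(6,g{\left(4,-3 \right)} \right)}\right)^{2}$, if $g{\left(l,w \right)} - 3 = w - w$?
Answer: $9604$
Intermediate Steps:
$g{\left(l,w \right)} = 3$ ($g{\left(l,w \right)} = 3 + \left(w - w\right) = 3 + 0 = 3$)
$\left(-107 + E{\left(6,g{\left(4,-3 \right)} \right)}\right)^{2} = \left(-107 + 9\right)^{2} = \left(-98\right)^{2} = 9604$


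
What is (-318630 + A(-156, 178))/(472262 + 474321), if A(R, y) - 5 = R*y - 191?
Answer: -346584/946583 ≈ -0.36614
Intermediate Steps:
A(R, y) = -186 + R*y (A(R, y) = 5 + (R*y - 191) = 5 + (-191 + R*y) = -186 + R*y)
(-318630 + A(-156, 178))/(472262 + 474321) = (-318630 + (-186 - 156*178))/(472262 + 474321) = (-318630 + (-186 - 27768))/946583 = (-318630 - 27954)*(1/946583) = -346584*1/946583 = -346584/946583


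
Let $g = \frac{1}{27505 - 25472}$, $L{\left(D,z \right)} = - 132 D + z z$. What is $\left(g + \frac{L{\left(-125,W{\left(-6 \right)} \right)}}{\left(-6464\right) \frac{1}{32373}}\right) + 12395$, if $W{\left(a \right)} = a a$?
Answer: $- \frac{252086218565}{3285328} \approx -76731.0$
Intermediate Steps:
$W{\left(a \right)} = a^{2}$
$L{\left(D,z \right)} = z^{2} - 132 D$ ($L{\left(D,z \right)} = - 132 D + z^{2} = z^{2} - 132 D$)
$g = \frac{1}{2033} \approx 0.00049188$
$\left(g + \frac{L{\left(-125,W{\left(-6 \right)} \right)}}{\left(-6464\right) \frac{1}{32373}}\right) + 12395 = \left(\frac{1}{2033} + \frac{\left(\left(-6\right)^{2}\right)^{2} - -16500}{\left(-6464\right) \frac{1}{32373}}\right) + 12395 = \left(\frac{1}{2033} + \frac{36^{2} + 16500}{\left(-6464\right) \frac{1}{32373}}\right) + 12395 = \left(\frac{1}{2033} + \frac{1296 + 16500}{- \frac{6464}{32373}}\right) + 12395 = \left(\frac{1}{2033} + 17796 \left(- \frac{32373}{6464}\right)\right) + 12395 = \left(\frac{1}{2033} - \frac{144027477}{1616}\right) + 12395 = - \frac{292807859125}{3285328} + 12395 = - \frac{252086218565}{3285328}$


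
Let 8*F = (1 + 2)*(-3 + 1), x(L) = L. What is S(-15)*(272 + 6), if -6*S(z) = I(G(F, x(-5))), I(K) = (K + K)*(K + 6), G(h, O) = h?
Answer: 2919/8 ≈ 364.88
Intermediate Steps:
F = -¾ (F = ((1 + 2)*(-3 + 1))/8 = (3*(-2))/8 = (⅛)*(-6) = -¾ ≈ -0.75000)
I(K) = 2*K*(6 + K) (I(K) = (2*K)*(6 + K) = 2*K*(6 + K))
S(z) = 21/16 (S(z) = -(-3)*(6 - ¾)/(3*4) = -(-3)*21/(3*4*4) = -⅙*(-63/8) = 21/16)
S(-15)*(272 + 6) = 21*(272 + 6)/16 = (21/16)*278 = 2919/8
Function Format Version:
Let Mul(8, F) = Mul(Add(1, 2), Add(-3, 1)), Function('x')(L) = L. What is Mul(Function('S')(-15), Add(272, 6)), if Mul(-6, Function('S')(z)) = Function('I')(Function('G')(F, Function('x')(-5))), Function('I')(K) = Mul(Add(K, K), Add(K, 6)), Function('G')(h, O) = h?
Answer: Rational(2919, 8) ≈ 364.88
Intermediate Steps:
F = Rational(-3, 4) (F = Mul(Rational(1, 8), Mul(Add(1, 2), Add(-3, 1))) = Mul(Rational(1, 8), Mul(3, -2)) = Mul(Rational(1, 8), -6) = Rational(-3, 4) ≈ -0.75000)
Function('I')(K) = Mul(2, K, Add(6, K)) (Function('I')(K) = Mul(Mul(2, K), Add(6, K)) = Mul(2, K, Add(6, K)))
Function('S')(z) = Rational(21, 16) (Function('S')(z) = Mul(Rational(-1, 6), Mul(2, Rational(-3, 4), Add(6, Rational(-3, 4)))) = Mul(Rational(-1, 6), Mul(2, Rational(-3, 4), Rational(21, 4))) = Mul(Rational(-1, 6), Rational(-63, 8)) = Rational(21, 16))
Mul(Function('S')(-15), Add(272, 6)) = Mul(Rational(21, 16), Add(272, 6)) = Mul(Rational(21, 16), 278) = Rational(2919, 8)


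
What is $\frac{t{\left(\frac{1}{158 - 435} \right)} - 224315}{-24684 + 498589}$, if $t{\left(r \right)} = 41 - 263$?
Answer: $- \frac{224537}{473905} \approx -0.4738$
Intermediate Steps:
$t{\left(r \right)} = -222$
$\frac{t{\left(\frac{1}{158 - 435} \right)} - 224315}{-24684 + 498589} = \frac{-222 - 224315}{-24684 + 498589} = - \frac{224537}{473905}$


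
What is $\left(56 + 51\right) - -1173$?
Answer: $1280$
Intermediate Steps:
$\left(56 + 51\right) - -1173 = 107 + 1173 = 1280$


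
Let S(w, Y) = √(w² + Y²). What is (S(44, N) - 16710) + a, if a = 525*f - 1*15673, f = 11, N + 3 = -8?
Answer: -26608 + 11*√17 ≈ -26563.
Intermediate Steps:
N = -11 (N = -3 - 8 = -11)
S(w, Y) = √(Y² + w²)
a = -9898 (a = 525*11 - 1*15673 = 5775 - 15673 = -9898)
(S(44, N) - 16710) + a = (√((-11)² + 44²) - 16710) - 9898 = (√(121 + 1936) - 16710) - 9898 = (√2057 - 16710) - 9898 = (11*√17 - 16710) - 9898 = (-16710 + 11*√17) - 9898 = -26608 + 11*√17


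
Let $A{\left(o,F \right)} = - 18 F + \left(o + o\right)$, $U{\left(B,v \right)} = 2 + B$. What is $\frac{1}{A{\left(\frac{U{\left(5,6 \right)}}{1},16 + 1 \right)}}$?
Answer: $- \frac{1}{292} \approx -0.0034247$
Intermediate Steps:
$A{\left(o,F \right)} = - 18 F + 2 o$
$\frac{1}{A{\left(\frac{U{\left(5,6 \right)}}{1},16 + 1 \right)}} = \frac{1}{- 18 \left(16 + 1\right) + 2 \frac{2 + 5}{1}} = \frac{1}{\left(-18\right) 17 + 2 \cdot 7 \cdot 1} = \frac{1}{-306 + 2 \cdot 7} = \frac{1}{-306 + 14} = \frac{1}{-292} = - \frac{1}{292}$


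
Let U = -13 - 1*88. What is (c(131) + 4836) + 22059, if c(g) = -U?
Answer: 26996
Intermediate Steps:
U = -101 (U = -13 - 88 = -101)
c(g) = 101 (c(g) = -1*(-101) = 101)
(c(131) + 4836) + 22059 = (101 + 4836) + 22059 = 4937 + 22059 = 26996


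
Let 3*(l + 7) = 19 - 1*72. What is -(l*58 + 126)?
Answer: 3914/3 ≈ 1304.7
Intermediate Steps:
l = -74/3 (l = -7 + (19 - 1*72)/3 = -7 + (19 - 72)/3 = -7 + (⅓)*(-53) = -7 - 53/3 = -74/3 ≈ -24.667)
-(l*58 + 126) = -(-74/3*58 + 126) = -(-4292/3 + 126) = -1*(-3914/3) = 3914/3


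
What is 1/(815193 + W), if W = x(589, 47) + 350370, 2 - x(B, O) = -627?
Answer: 1/1166192 ≈ 8.5749e-7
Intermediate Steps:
x(B, O) = 629 (x(B, O) = 2 - 1*(-627) = 2 + 627 = 629)
W = 350999 (W = 629 + 350370 = 350999)
1/(815193 + W) = 1/(815193 + 350999) = 1/1166192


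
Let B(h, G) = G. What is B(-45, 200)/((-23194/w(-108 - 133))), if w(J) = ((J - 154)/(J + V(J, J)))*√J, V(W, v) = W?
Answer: -19750*I*√241/2794877 ≈ -0.1097*I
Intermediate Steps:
w(J) = (-154 + J)/(2*√J) (w(J) = ((J - 154)/(J + J))*√J = ((-154 + J)/((2*J)))*√J = ((-154 + J)*(1/(2*J)))*√J = ((-154 + J)/(2*J))*√J = (-154 + J)/(2*√J))
B(-45, 200)/((-23194/w(-108 - 133))) = 200/((-23194*2*√(-108 - 133)/(-154 + (-108 - 133)))) = 200/((-23194*2*I*√241/(-154 - 241))) = 200/((-23194*(-2*I*√241/395))) = 200/((-(-46388)*I*√241/395)) = 200/((46388*I*√241/395)) = 200*(-395*I*√241/11179508) = -19750*I*√241/2794877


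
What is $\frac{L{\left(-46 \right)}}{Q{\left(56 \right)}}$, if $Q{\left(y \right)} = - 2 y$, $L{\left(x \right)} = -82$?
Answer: $\frac{41}{56} \approx 0.73214$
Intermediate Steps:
$\frac{L{\left(-46 \right)}}{Q{\left(56 \right)}} = - \frac{82}{\left(-2\right) 56} = - \frac{82}{-112} = \left(-82\right) \left(- \frac{1}{112}\right) = \frac{41}{56}$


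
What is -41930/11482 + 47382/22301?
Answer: -195520403/128030041 ≈ -1.5271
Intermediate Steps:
-41930/11482 + 47382/22301 = -41930*1/11482 + 47382*(1/22301) = -20965/5741 + 47382/22301 = -195520403/128030041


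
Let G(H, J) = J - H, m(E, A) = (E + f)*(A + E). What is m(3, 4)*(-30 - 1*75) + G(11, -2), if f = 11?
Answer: -10303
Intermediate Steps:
m(E, A) = (11 + E)*(A + E) (m(E, A) = (E + 11)*(A + E) = (11 + E)*(A + E))
m(3, 4)*(-30 - 1*75) + G(11, -2) = (3**2 + 11*4 + 11*3 + 4*3)*(-30 - 1*75) + (-2 - 1*11) = (9 + 44 + 33 + 12)*(-30 - 75) + (-2 - 11) = 98*(-105) - 13 = -10290 - 13 = -10303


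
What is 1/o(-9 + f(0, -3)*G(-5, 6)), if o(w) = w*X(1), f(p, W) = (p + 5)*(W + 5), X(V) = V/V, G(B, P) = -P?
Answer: -1/69 ≈ -0.014493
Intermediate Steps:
X(V) = 1
f(p, W) = (5 + W)*(5 + p) (f(p, W) = (5 + p)*(5 + W) = (5 + W)*(5 + p))
o(w) = w (o(w) = w*1 = w)
1/o(-9 + f(0, -3)*G(-5, 6)) = 1/(-9 + (25 + 5*(-3) + 5*0 - 3*0)*(-1*6)) = 1/(-9 + (25 - 15 + 0 + 0)*(-6)) = 1/(-9 + 10*(-6)) = 1/(-9 - 60) = 1/(-69) = -1/69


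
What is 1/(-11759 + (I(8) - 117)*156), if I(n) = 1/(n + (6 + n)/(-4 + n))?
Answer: -23/689941 ≈ -3.3336e-5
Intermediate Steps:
I(n) = 1/(n + (6 + n)/(-4 + n))
1/(-11759 + (I(8) - 117)*156) = 1/(-11759 + ((-4 + 8)/(6 + 8² - 3*8) - 117)*156) = 1/(-11759 + (4/(6 + 64 - 24) - 117)*156) = 1/(-11759 + (4/46 - 117)*156) = 1/(-11759 + ((1/46)*4 - 117)*156) = 1/(-11759 + (2/23 - 117)*156) = 1/(-11759 - 2689/23*156) = 1/(-11759 - 419484/23) = 1/(-689941/23) = -23/689941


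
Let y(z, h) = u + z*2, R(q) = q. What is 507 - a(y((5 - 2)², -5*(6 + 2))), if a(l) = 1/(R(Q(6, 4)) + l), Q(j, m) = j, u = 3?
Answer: 13688/27 ≈ 506.96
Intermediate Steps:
y(z, h) = 3 + 2*z (y(z, h) = 3 + z*2 = 3 + 2*z)
a(l) = 1/(6 + l)
507 - a(y((5 - 2)², -5*(6 + 2))) = 507 - 1/(6 + (3 + 2*(5 - 2)²)) = 507 - 1/(6 + (3 + 2*3²)) = 507 - 1/(6 + (3 + 2*9)) = 507 - 1/(6 + (3 + 18)) = 507 - 1/(6 + 21) = 507 - 1/27 = 13688/27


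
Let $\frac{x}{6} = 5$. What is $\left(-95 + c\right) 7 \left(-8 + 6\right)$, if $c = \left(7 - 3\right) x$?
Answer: $-350$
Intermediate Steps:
$x = 30$ ($x = 6 \cdot 5 = 30$)
$c = 120$ ($c = \left(7 - 3\right) 30 = 4 \cdot 30 = 120$)
$\left(-95 + c\right) 7 \left(-8 + 6\right) = \left(-95 + 120\right) 7 \left(-8 + 6\right) = 25 \cdot 7 \left(-2\right) = 25 \left(-14\right) = -350$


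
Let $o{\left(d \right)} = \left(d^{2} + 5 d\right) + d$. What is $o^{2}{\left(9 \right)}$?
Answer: $18225$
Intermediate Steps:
$o{\left(d \right)} = d^{2} + 6 d$
$o^{2}{\left(9 \right)} = \left(9 \left(6 + 9\right)\right)^{2} = \left(9 \cdot 15\right)^{2} = 135^{2} = 18225$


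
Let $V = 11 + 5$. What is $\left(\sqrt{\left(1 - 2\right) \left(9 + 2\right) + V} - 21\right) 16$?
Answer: $-336 + 16 \sqrt{5} \approx -300.22$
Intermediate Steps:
$V = 16$
$\left(\sqrt{\left(1 - 2\right) \left(9 + 2\right) + V} - 21\right) 16 = \left(\sqrt{\left(1 - 2\right) \left(9 + 2\right) + 16} - 21\right) 16 = \left(\sqrt{\left(-1\right) 11 + 16} - 21\right) 16 = \left(\sqrt{-11 + 16} - 21\right) 16 = \left(\sqrt{5} - 21\right) 16 = \left(-21 + \sqrt{5}\right) 16 = -336 + 16 \sqrt{5}$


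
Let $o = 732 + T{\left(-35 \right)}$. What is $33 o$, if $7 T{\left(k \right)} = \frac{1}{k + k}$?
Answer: $\frac{11836407}{490} \approx 24156.0$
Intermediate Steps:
$T{\left(k \right)} = \frac{1}{14 k}$ ($T{\left(k \right)} = \frac{1}{7 \left(k + k\right)} = \frac{1}{7 \cdot 2 k} = \frac{\frac{1}{2} \frac{1}{k}}{7} = \frac{1}{14 k}$)
$o = \frac{358679}{490}$ ($o = 732 + \frac{1}{14 \left(-35\right)} = 732 + \frac{1}{14} \left(- \frac{1}{35}\right) = 732 - \frac{1}{490} = \frac{358679}{490} \approx 732.0$)
$33 o = 33 \cdot \frac{358679}{490} = \frac{11836407}{490}$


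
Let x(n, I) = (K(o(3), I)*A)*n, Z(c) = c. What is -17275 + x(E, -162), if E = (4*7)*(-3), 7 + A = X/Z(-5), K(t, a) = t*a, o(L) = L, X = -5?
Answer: -262219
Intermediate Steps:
K(t, a) = a*t
A = -6 (A = -7 - 5/(-5) = -7 - 5*(-⅕) = -7 + 1 = -6)
E = -84 (E = 28*(-3) = -84)
x(n, I) = -18*I*n (x(n, I) = ((I*3)*(-6))*n = ((3*I)*(-6))*n = (-18*I)*n = -18*I*n)
-17275 + x(E, -162) = -17275 - 18*(-162)*(-84) = -17275 - 244944 = -262219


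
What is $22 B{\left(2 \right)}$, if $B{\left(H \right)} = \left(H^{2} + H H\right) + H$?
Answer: $220$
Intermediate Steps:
$B{\left(H \right)} = H + 2 H^{2}$ ($B{\left(H \right)} = \left(H^{2} + H^{2}\right) + H = 2 H^{2} + H = H + 2 H^{2}$)
$22 B{\left(2 \right)} = 22 \cdot 2 \left(1 + 2 \cdot 2\right) = 22 \cdot 2 \left(1 + 4\right) = 22 \cdot 2 \cdot 5 = 22 \cdot 10 = 220$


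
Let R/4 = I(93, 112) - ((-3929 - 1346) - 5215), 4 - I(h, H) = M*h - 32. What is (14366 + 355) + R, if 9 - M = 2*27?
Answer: 73565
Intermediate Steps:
M = -45 (M = 9 - 2*27 = 9 - 1*54 = 9 - 54 = -45)
I(h, H) = 36 + 45*h (I(h, H) = 4 - (-45*h - 32) = 4 - (-32 - 45*h) = 4 + (32 + 45*h) = 36 + 45*h)
R = 58844 (R = 4*((36 + 45*93) - ((-3929 - 1346) - 5215)) = 4*((36 + 4185) - (-5275 - 5215)) = 4*(4221 - 1*(-10490)) = 4*(4221 + 10490) = 4*14711 = 58844)
(14366 + 355) + R = (14366 + 355) + 58844 = 14721 + 58844 = 73565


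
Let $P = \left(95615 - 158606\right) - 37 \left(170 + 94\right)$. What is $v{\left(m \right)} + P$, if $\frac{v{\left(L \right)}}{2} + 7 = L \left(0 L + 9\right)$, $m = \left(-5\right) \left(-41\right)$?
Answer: $-69083$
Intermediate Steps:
$m = 205$
$v{\left(L \right)} = -14 + 18 L$ ($v{\left(L \right)} = -14 + 2 L \left(0 L + 9\right) = -14 + 2 L \left(0 + 9\right) = -14 + 2 L 9 = -14 + 2 \cdot 9 L = -14 + 18 L$)
$P = -72759$ ($P = -62991 - 9768 = -72759$)
$v{\left(m \right)} + P = \left(-14 + 18 \cdot 205\right) - 72759 = \left(-14 + 3690\right) - 72759 = 3676 - 72759 = -69083$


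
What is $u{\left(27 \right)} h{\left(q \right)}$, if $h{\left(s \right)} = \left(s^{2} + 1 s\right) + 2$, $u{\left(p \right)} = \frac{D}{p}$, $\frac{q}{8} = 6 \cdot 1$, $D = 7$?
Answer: $\frac{16478}{27} \approx 610.3$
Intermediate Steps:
$q = 48$ ($q = 8 \cdot 6 \cdot 1 = 8 \cdot 6 = 48$)
$u{\left(p \right)} = \frac{7}{p}$
$h{\left(s \right)} = 2 + s + s^{2}$ ($h{\left(s \right)} = \left(s^{2} + s\right) + 2 = \left(s + s^{2}\right) + 2 = 2 + s + s^{2}$)
$u{\left(27 \right)} h{\left(q \right)} = \frac{7}{27} \left(2 + 48 + 48^{2}\right) = 7 \cdot \frac{1}{27} \left(2 + 48 + 2304\right) = \frac{7}{27} \cdot 2354 = \frac{16478}{27}$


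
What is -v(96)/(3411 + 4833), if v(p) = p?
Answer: -8/687 ≈ -0.011645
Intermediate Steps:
-v(96)/(3411 + 4833) = -96/(3411 + 4833) = -96/8244 = -1*8/687 = -8/687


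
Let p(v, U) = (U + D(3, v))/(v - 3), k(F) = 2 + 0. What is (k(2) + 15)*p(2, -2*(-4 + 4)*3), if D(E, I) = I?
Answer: -34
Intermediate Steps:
k(F) = 2
p(v, U) = (U + v)/(-3 + v) (p(v, U) = (U + v)/(v - 3) = (U + v)/(-3 + v))
(k(2) + 15)*p(2, -2*(-4 + 4)*3) = (2 + 15)*((-2*(-4 + 4)*3 + 2)/(-3 + 2)) = 17*((-0*3 + 2)/(-1)) = 17*(-(-2*0 + 2)) = 17*(-(0 + 2)) = 17*(-1*2) = 17*(-2) = -34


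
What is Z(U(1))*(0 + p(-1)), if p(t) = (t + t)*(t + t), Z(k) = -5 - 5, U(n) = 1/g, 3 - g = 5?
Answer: -40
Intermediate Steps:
g = -2 (g = 3 - 1*5 = 3 - 5 = -2)
U(n) = -1/2 (U(n) = 1/(-2) = -1/2)
Z(k) = -10
p(t) = 4*t**2 (p(t) = (2*t)*(2*t) = 4*t**2)
Z(U(1))*(0 + p(-1)) = -10*(0 + 4*(-1)**2) = -10*(0 + 4*1) = -10*(0 + 4) = -10*4 = -40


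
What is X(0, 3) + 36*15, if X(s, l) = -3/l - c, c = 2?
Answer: 537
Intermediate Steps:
X(s, l) = -2 - 3/l (X(s, l) = -3/l - 1*2 = -3/l - 2 = -2 - 3/l)
X(0, 3) + 36*15 = (-2 - 3/3) + 36*15 = (-2 - 3*1/3) + 540 = (-2 - 1) + 540 = -3 + 540 = 537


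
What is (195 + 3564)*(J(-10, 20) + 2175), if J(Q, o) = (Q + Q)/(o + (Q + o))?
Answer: 8173319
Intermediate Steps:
J(Q, o) = 2*Q/(Q + 2*o) (J(Q, o) = (2*Q)/(Q + 2*o) = 2*Q/(Q + 2*o))
(195 + 3564)*(J(-10, 20) + 2175) = (195 + 3564)*(2*(-10)/(-10 + 2*20) + 2175) = 3759*(2*(-10)/(-10 + 40) + 2175) = 3759*(2*(-10)/30 + 2175) = 3759*(2*(-10)*(1/30) + 2175) = 3759*(-⅔ + 2175) = 3759*(6523/3) = 8173319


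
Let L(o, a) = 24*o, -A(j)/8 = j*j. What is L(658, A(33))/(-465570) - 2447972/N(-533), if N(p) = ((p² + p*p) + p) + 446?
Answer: -27349371836/6297288735 ≈ -4.3430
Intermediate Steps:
A(j) = -8*j² (A(j) = -8*j*j = -8*j²)
N(p) = 446 + p + 2*p² (N(p) = ((p² + p²) + p) + 446 = (2*p² + p) + 446 = (p + 2*p²) + 446 = 446 + p + 2*p²)
L(658, A(33))/(-465570) - 2447972/N(-533) = (24*658)/(-465570) - 2447972/(446 - 533 + 2*(-533)²) = 15792*(-1/465570) - 2447972/(446 - 533 + 2*284089) = -376/11085 - 2447972/(446 - 533 + 568178) = -376/11085 - 2447972/568091 = -27349371836/6297288735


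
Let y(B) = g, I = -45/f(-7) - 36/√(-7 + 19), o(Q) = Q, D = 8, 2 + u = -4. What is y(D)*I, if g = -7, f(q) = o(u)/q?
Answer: 735/2 + 42*√3 ≈ 440.25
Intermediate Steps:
u = -6 (u = -2 - 4 = -6)
f(q) = -6/q
I = -105/2 - 6*√3 (I = -45/((-6/(-7))) - 36/√(-7 + 19) = -45/((-6*(-⅐))) - 36*√3/6 = -45/6/7 - 36*√3/6 = -45*7/6 - 6*√3 = -105/2 - 6*√3 ≈ -62.892)
y(B) = -7
y(D)*I = -7*(-105/2 - 6*√3) = 735/2 + 42*√3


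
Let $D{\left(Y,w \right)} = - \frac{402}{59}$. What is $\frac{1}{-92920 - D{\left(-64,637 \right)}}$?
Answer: $- \frac{59}{5481878} \approx -1.0763 \cdot 10^{-5}$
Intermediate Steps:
$D{\left(Y,w \right)} = - \frac{402}{59}$ ($D{\left(Y,w \right)} = \left(-402\right) \frac{1}{59} = - \frac{402}{59}$)
$\frac{1}{-92920 - D{\left(-64,637 \right)}} = \frac{1}{-92920 - - \frac{402}{59}} = \frac{1}{-92920 + \frac{402}{59}} = \frac{1}{- \frac{5481878}{59}} = - \frac{59}{5481878}$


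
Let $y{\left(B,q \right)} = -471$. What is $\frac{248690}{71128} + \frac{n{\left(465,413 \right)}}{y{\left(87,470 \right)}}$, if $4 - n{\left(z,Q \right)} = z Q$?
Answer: $\frac{6888312619}{16750644} \approx 411.23$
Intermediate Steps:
$n{\left(z,Q \right)} = 4 - Q z$ ($n{\left(z,Q \right)} = 4 - z Q = 4 - Q z$)
$\frac{248690}{71128} + \frac{n{\left(465,413 \right)}}{y{\left(87,470 \right)}} = \frac{248690}{71128} + \frac{4 - 413 \cdot 465}{-471} = 248690 \cdot \frac{1}{71128} + \left(4 - 192045\right) \left(- \frac{1}{471}\right) = \frac{124345}{35564} - - \frac{192041}{471} = \frac{124345}{35564} + \frac{192041}{471} = \frac{6888312619}{16750644}$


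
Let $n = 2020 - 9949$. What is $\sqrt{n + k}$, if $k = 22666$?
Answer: $\sqrt{14737} \approx 121.4$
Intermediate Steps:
$n = -7929$ ($n = 2020 - 9949 = -7929$)
$\sqrt{n + k} = \sqrt{-7929 + 22666} = \sqrt{14737}$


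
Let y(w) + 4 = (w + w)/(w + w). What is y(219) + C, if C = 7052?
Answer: 7049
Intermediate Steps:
y(w) = -3 (y(w) = -4 + (w + w)/(w + w) = -4 + (2*w)/((2*w)) = -4 + (2*w)*(1/(2*w)) = -4 + 1 = -3)
y(219) + C = -3 + 7052 = 7049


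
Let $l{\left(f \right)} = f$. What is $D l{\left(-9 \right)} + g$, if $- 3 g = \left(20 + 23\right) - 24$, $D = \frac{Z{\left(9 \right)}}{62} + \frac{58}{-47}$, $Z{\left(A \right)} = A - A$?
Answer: $\frac{673}{141} \approx 4.773$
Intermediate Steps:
$Z{\left(A \right)} = 0$
$D = - \frac{58}{47}$ ($D = \frac{0}{62} + \frac{58}{-47} = 0 \cdot \frac{1}{62} + 58 \left(- \frac{1}{47}\right) = 0 - \frac{58}{47} = - \frac{58}{47} \approx -1.234$)
$g = - \frac{19}{3}$ ($g = - \frac{\left(20 + 23\right) - 24}{3} = - \frac{43 - 24}{3} = \left(- \frac{1}{3}\right) 19 = - \frac{19}{3} \approx -6.3333$)
$D l{\left(-9 \right)} + g = \left(- \frac{58}{47}\right) \left(-9\right) - \frac{19}{3} = \frac{522}{47} - \frac{19}{3} = \frac{673}{141}$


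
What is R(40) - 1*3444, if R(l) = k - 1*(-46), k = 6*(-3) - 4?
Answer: -3420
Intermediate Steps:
k = -22 (k = -18 - 4 = -22)
R(l) = 24 (R(l) = -22 - 1*(-46) = -22 + 46 = 24)
R(40) - 1*3444 = 24 - 1*3444 = 24 - 3444 = -3420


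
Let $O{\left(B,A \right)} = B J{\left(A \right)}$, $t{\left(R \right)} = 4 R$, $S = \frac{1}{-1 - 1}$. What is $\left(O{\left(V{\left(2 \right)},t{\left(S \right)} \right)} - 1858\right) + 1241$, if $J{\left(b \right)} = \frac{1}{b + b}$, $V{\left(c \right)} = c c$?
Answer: $-618$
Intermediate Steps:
$V{\left(c \right)} = c^{2}$
$S = - \frac{1}{2}$ ($S = \frac{1}{-2} = - \frac{1}{2} \approx -0.5$)
$J{\left(b \right)} = \frac{1}{2 b}$
$O{\left(B,A \right)} = \frac{B}{2 A}$ ($O{\left(B,A \right)} = B \frac{1}{2 A} = \frac{B}{2 A}$)
$\left(O{\left(V{\left(2 \right)},t{\left(S \right)} \right)} - 1858\right) + 1241 = \left(\frac{2^{2}}{2 \cdot 4 \left(- \frac{1}{2}\right)} - 1858\right) + 1241 = \left(\frac{1}{2} \cdot 4 \frac{1}{-2} - 1858\right) + 1241 = \left(\frac{1}{2} \cdot 4 \left(- \frac{1}{2}\right) - 1858\right) + 1241 = \left(-1 - 1858\right) + 1241 = -1859 + 1241 = -618$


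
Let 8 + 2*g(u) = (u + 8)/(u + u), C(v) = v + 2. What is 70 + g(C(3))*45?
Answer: -323/4 ≈ -80.750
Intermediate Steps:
C(v) = 2 + v
g(u) = -4 + (8 + u)/(4*u) (g(u) = -4 + ((u + 8)/(u + u))/2 = -4 + ((8 + u)/((2*u)))/2 = -4 + ((8 + u)*(1/(2*u)))/2 = -4 + ((8 + u)/(2*u))/2 = -4 + (8 + u)/(4*u))
70 + g(C(3))*45 = 70 + (-15/4 + 2/(2 + 3))*45 = 70 + (-15/4 + 2/5)*45 = 70 - 67/20*45 = 70 - 603/4 = -323/4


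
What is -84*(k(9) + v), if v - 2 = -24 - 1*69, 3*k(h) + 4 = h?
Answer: 7504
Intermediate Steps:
k(h) = -4/3 + h/3
v = -91 (v = 2 + (-24 - 1*69) = 2 + (-24 - 69) = 2 - 93 = -91)
-84*(k(9) + v) = -84*((-4/3 + (1/3)*9) - 91) = -84*((-4/3 + 3) - 91) = -84*(5/3 - 91) = -84*(-268/3) = 7504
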